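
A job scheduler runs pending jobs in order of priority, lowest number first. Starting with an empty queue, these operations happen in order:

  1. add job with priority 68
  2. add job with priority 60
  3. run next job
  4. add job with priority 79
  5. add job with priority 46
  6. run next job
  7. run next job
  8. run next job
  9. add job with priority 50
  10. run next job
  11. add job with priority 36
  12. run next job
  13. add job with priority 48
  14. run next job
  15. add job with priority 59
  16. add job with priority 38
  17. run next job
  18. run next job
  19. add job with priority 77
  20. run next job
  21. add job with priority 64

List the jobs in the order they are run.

insert 68 → {68}
insert 60 → {60, 68}
run next job → 60; now {68}
insert 79 → {68, 79}
insert 46 → {46, 68, 79}
run next job → 46; now {68, 79}
run next job → 68; now {79}
run next job → 79; now {}
insert 50 → {50}
run next job → 50; now {}
insert 36 → {36}
run next job → 36; now {}
insert 48 → {48}
run next job → 48; now {}
insert 59 → {59}
insert 38 → {38, 59}
run next job → 38; now {59}
run next job → 59; now {}
insert 77 → {77}
run next job → 77; now {}
insert 64 → {64}

[60, 46, 68, 79, 50, 36, 48, 38, 59, 77]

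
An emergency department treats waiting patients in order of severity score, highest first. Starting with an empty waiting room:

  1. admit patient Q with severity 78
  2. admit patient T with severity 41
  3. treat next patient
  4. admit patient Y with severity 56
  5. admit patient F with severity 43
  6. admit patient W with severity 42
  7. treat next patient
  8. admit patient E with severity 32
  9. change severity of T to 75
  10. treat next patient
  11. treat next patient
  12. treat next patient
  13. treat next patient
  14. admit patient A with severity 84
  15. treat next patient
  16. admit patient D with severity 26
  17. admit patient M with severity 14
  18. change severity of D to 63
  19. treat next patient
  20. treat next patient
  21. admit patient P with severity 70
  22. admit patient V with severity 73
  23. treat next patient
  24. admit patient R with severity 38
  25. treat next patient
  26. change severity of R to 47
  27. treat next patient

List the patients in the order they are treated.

Q, Y, T, F, W, E, A, D, M, V, P, R

add Q (severity 78) → {Q:78}
add T (severity 41) → {Q:78, T:41}
treat next patient → Q; now {T:41}
add Y (severity 56) → {Y:56, T:41}
add F (severity 43) → {Y:56, F:43, T:41}
add W (severity 42) → {Y:56, F:43, W:42, T:41}
treat next patient → Y; now {F:43, W:42, T:41}
add E (severity 32) → {F:43, W:42, T:41, E:32}
update T to severity 75 → {T:75, F:43, W:42, E:32}
treat next patient → T; now {F:43, W:42, E:32}
treat next patient → F; now {W:42, E:32}
treat next patient → W; now {E:32}
treat next patient → E; now {}
add A (severity 84) → {A:84}
treat next patient → A; now {}
add D (severity 26) → {D:26}
add M (severity 14) → {D:26, M:14}
update D to severity 63 → {D:63, M:14}
treat next patient → D; now {M:14}
treat next patient → M; now {}
add P (severity 70) → {P:70}
add V (severity 73) → {V:73, P:70}
treat next patient → V; now {P:70}
add R (severity 38) → {P:70, R:38}
treat next patient → P; now {R:38}
update R to severity 47 → {R:47}
treat next patient → R; now {}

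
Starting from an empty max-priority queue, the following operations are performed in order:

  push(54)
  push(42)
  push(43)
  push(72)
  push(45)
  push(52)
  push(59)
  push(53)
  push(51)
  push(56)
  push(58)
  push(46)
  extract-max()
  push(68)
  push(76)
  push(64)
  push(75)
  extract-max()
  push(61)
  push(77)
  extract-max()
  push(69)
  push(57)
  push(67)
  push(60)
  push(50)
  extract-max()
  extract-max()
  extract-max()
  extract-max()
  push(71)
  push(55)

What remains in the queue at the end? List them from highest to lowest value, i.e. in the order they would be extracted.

71, 64, 61, 60, 59, 58, 57, 56, 55, 54, 53, 52, 51, 50, 46, 45, 43, 42

insert 54 → {54}
insert 42 → {54, 42}
insert 43 → {54, 43, 42}
insert 72 → {72, 54, 43, 42}
insert 45 → {72, 54, 45, 43, 42}
insert 52 → {72, 54, 52, 45, 43, 42}
insert 59 → {72, 59, 54, 52, 45, 43, 42}
insert 53 → {72, 59, 54, 53, 52, 45, 43, 42}
insert 51 → {72, 59, 54, 53, 52, 51, 45, 43, 42}
insert 56 → {72, 59, 56, 54, 53, 52, 51, 45, 43, 42}
insert 58 → {72, 59, 58, 56, 54, 53, 52, 51, 45, 43, 42}
insert 46 → {72, 59, 58, 56, 54, 53, 52, 51, 46, 45, 43, 42}
extract-max → 72; now {59, 58, 56, 54, 53, 52, 51, 46, 45, 43, 42}
insert 68 → {68, 59, 58, 56, 54, 53, 52, 51, 46, 45, 43, 42}
insert 76 → {76, 68, 59, 58, 56, 54, 53, 52, 51, 46, 45, 43, 42}
insert 64 → {76, 68, 64, 59, 58, 56, 54, 53, 52, 51, 46, 45, 43, 42}
insert 75 → {76, 75, 68, 64, 59, 58, 56, 54, 53, 52, 51, 46, 45, 43, 42}
extract-max → 76; now {75, 68, 64, 59, 58, 56, 54, 53, 52, 51, 46, 45, 43, 42}
insert 61 → {75, 68, 64, 61, 59, 58, 56, 54, 53, 52, 51, 46, 45, 43, 42}
insert 77 → {77, 75, 68, 64, 61, 59, 58, 56, 54, 53, 52, 51, 46, 45, 43, 42}
extract-max → 77; now {75, 68, 64, 61, 59, 58, 56, 54, 53, 52, 51, 46, 45, 43, 42}
insert 69 → {75, 69, 68, 64, 61, 59, 58, 56, 54, 53, 52, 51, 46, 45, 43, 42}
insert 57 → {75, 69, 68, 64, 61, 59, 58, 57, 56, 54, 53, 52, 51, 46, 45, 43, 42}
insert 67 → {75, 69, 68, 67, 64, 61, 59, 58, 57, 56, 54, 53, 52, 51, 46, 45, 43, 42}
insert 60 → {75, 69, 68, 67, 64, 61, 60, 59, 58, 57, 56, 54, 53, 52, 51, 46, 45, 43, 42}
insert 50 → {75, 69, 68, 67, 64, 61, 60, 59, 58, 57, 56, 54, 53, 52, 51, 50, 46, 45, 43, 42}
extract-max → 75; now {69, 68, 67, 64, 61, 60, 59, 58, 57, 56, 54, 53, 52, 51, 50, 46, 45, 43, 42}
extract-max → 69; now {68, 67, 64, 61, 60, 59, 58, 57, 56, 54, 53, 52, 51, 50, 46, 45, 43, 42}
extract-max → 68; now {67, 64, 61, 60, 59, 58, 57, 56, 54, 53, 52, 51, 50, 46, 45, 43, 42}
extract-max → 67; now {64, 61, 60, 59, 58, 57, 56, 54, 53, 52, 51, 50, 46, 45, 43, 42}
insert 71 → {71, 64, 61, 60, 59, 58, 57, 56, 54, 53, 52, 51, 50, 46, 45, 43, 42}
insert 55 → {71, 64, 61, 60, 59, 58, 57, 56, 55, 54, 53, 52, 51, 50, 46, 45, 43, 42}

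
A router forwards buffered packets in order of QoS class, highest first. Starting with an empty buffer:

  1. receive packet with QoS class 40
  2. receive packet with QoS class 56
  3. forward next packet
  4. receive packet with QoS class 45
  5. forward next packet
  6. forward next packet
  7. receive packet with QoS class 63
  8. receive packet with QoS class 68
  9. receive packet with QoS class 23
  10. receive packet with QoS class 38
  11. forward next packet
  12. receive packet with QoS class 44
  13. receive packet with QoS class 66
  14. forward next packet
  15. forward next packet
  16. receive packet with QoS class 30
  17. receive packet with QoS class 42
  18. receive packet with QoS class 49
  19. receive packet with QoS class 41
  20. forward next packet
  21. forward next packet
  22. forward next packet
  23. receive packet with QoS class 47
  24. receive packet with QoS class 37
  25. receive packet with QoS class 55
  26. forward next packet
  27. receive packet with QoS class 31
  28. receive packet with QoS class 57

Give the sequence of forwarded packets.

insert 40 → {40}
insert 56 → {56, 40}
forward next packet → 56; now {40}
insert 45 → {45, 40}
forward next packet → 45; now {40}
forward next packet → 40; now {}
insert 63 → {63}
insert 68 → {68, 63}
insert 23 → {68, 63, 23}
insert 38 → {68, 63, 38, 23}
forward next packet → 68; now {63, 38, 23}
insert 44 → {63, 44, 38, 23}
insert 66 → {66, 63, 44, 38, 23}
forward next packet → 66; now {63, 44, 38, 23}
forward next packet → 63; now {44, 38, 23}
insert 30 → {44, 38, 30, 23}
insert 42 → {44, 42, 38, 30, 23}
insert 49 → {49, 44, 42, 38, 30, 23}
insert 41 → {49, 44, 42, 41, 38, 30, 23}
forward next packet → 49; now {44, 42, 41, 38, 30, 23}
forward next packet → 44; now {42, 41, 38, 30, 23}
forward next packet → 42; now {41, 38, 30, 23}
insert 47 → {47, 41, 38, 30, 23}
insert 37 → {47, 41, 38, 37, 30, 23}
insert 55 → {55, 47, 41, 38, 37, 30, 23}
forward next packet → 55; now {47, 41, 38, 37, 30, 23}
insert 31 → {47, 41, 38, 37, 31, 30, 23}
insert 57 → {57, 47, 41, 38, 37, 31, 30, 23}

[56, 45, 40, 68, 66, 63, 49, 44, 42, 55]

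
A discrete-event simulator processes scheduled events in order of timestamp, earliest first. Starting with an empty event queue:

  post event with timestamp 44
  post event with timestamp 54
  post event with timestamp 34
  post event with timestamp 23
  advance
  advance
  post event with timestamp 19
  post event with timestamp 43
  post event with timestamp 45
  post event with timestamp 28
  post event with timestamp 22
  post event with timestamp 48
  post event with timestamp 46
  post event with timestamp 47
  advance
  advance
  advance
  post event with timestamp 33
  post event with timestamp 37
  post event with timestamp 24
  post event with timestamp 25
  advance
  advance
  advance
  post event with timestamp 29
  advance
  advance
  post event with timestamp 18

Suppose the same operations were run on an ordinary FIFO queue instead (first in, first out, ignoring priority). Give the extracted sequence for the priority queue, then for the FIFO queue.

insert 44 → {44}
insert 54 → {44, 54}
insert 34 → {34, 44, 54}
insert 23 → {23, 34, 44, 54}
advance → 23; now {34, 44, 54}
advance → 34; now {44, 54}
insert 19 → {19, 44, 54}
insert 43 → {19, 43, 44, 54}
insert 45 → {19, 43, 44, 45, 54}
insert 28 → {19, 28, 43, 44, 45, 54}
insert 22 → {19, 22, 28, 43, 44, 45, 54}
insert 48 → {19, 22, 28, 43, 44, 45, 48, 54}
insert 46 → {19, 22, 28, 43, 44, 45, 46, 48, 54}
insert 47 → {19, 22, 28, 43, 44, 45, 46, 47, 48, 54}
advance → 19; now {22, 28, 43, 44, 45, 46, 47, 48, 54}
advance → 22; now {28, 43, 44, 45, 46, 47, 48, 54}
advance → 28; now {43, 44, 45, 46, 47, 48, 54}
insert 33 → {33, 43, 44, 45, 46, 47, 48, 54}
insert 37 → {33, 37, 43, 44, 45, 46, 47, 48, 54}
insert 24 → {24, 33, 37, 43, 44, 45, 46, 47, 48, 54}
insert 25 → {24, 25, 33, 37, 43, 44, 45, 46, 47, 48, 54}
advance → 24; now {25, 33, 37, 43, 44, 45, 46, 47, 48, 54}
advance → 25; now {33, 37, 43, 44, 45, 46, 47, 48, 54}
advance → 33; now {37, 43, 44, 45, 46, 47, 48, 54}
insert 29 → {29, 37, 43, 44, 45, 46, 47, 48, 54}
advance → 29; now {37, 43, 44, 45, 46, 47, 48, 54}
advance → 37; now {43, 44, 45, 46, 47, 48, 54}
insert 18 → {18, 43, 44, 45, 46, 47, 48, 54}

priority queue: 23, 34, 19, 22, 28, 24, 25, 33, 29, 37; FIFO queue: 44 → 54 → 34 → 23 → 19 → 43 → 45 → 28 → 22 → 48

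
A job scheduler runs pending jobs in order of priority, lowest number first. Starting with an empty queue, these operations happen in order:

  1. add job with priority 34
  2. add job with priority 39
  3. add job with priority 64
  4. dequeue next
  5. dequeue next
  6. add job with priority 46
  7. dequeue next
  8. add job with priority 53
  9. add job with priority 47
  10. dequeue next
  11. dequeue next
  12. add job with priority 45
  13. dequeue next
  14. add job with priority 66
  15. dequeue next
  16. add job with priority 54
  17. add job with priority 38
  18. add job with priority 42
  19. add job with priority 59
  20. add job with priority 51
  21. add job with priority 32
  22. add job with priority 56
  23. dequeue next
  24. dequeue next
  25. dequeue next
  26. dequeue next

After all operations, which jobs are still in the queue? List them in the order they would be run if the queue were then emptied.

54, 56, 59, 66

insert 34 → {34}
insert 39 → {34, 39}
insert 64 → {34, 39, 64}
dequeue next → 34; now {39, 64}
dequeue next → 39; now {64}
insert 46 → {46, 64}
dequeue next → 46; now {64}
insert 53 → {53, 64}
insert 47 → {47, 53, 64}
dequeue next → 47; now {53, 64}
dequeue next → 53; now {64}
insert 45 → {45, 64}
dequeue next → 45; now {64}
insert 66 → {64, 66}
dequeue next → 64; now {66}
insert 54 → {54, 66}
insert 38 → {38, 54, 66}
insert 42 → {38, 42, 54, 66}
insert 59 → {38, 42, 54, 59, 66}
insert 51 → {38, 42, 51, 54, 59, 66}
insert 32 → {32, 38, 42, 51, 54, 59, 66}
insert 56 → {32, 38, 42, 51, 54, 56, 59, 66}
dequeue next → 32; now {38, 42, 51, 54, 56, 59, 66}
dequeue next → 38; now {42, 51, 54, 56, 59, 66}
dequeue next → 42; now {51, 54, 56, 59, 66}
dequeue next → 51; now {54, 56, 59, 66}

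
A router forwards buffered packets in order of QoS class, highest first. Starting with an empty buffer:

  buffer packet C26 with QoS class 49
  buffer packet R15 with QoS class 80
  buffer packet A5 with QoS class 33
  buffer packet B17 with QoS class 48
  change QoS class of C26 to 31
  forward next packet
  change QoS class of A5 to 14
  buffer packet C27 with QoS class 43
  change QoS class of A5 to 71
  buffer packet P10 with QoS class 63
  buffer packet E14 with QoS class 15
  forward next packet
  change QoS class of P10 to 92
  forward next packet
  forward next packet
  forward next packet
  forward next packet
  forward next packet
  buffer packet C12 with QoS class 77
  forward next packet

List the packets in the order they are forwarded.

add C26 (QoS class 49) → {C26:49}
add R15 (QoS class 80) → {R15:80, C26:49}
add A5 (QoS class 33) → {R15:80, C26:49, A5:33}
add B17 (QoS class 48) → {R15:80, C26:49, B17:48, A5:33}
update C26 to QoS class 31 → {R15:80, B17:48, A5:33, C26:31}
forward next packet → R15; now {B17:48, A5:33, C26:31}
update A5 to QoS class 14 → {B17:48, C26:31, A5:14}
add C27 (QoS class 43) → {B17:48, C27:43, C26:31, A5:14}
update A5 to QoS class 71 → {A5:71, B17:48, C27:43, C26:31}
add P10 (QoS class 63) → {A5:71, P10:63, B17:48, C27:43, C26:31}
add E14 (QoS class 15) → {A5:71, P10:63, B17:48, C27:43, C26:31, E14:15}
forward next packet → A5; now {P10:63, B17:48, C27:43, C26:31, E14:15}
update P10 to QoS class 92 → {P10:92, B17:48, C27:43, C26:31, E14:15}
forward next packet → P10; now {B17:48, C27:43, C26:31, E14:15}
forward next packet → B17; now {C27:43, C26:31, E14:15}
forward next packet → C27; now {C26:31, E14:15}
forward next packet → C26; now {E14:15}
forward next packet → E14; now {}
add C12 (QoS class 77) → {C12:77}
forward next packet → C12; now {}

R15, A5, P10, B17, C27, C26, E14, C12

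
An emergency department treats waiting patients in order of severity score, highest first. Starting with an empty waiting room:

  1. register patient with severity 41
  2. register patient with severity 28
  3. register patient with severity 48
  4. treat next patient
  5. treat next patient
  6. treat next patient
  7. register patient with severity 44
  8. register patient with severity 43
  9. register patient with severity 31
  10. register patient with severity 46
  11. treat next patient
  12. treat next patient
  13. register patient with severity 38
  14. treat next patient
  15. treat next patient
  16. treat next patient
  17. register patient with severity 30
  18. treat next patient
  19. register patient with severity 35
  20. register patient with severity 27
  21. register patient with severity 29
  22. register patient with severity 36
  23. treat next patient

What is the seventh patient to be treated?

38

insert 41 → {41}
insert 28 → {41, 28}
insert 48 → {48, 41, 28}
treat next patient → 48; now {41, 28}
treat next patient → 41; now {28}
treat next patient → 28; now {}
insert 44 → {44}
insert 43 → {44, 43}
insert 31 → {44, 43, 31}
insert 46 → {46, 44, 43, 31}
treat next patient → 46; now {44, 43, 31}
treat next patient → 44; now {43, 31}
insert 38 → {43, 38, 31}
treat next patient → 43; now {38, 31}
treat next patient → 38; now {31}
treat next patient → 31; now {}
insert 30 → {30}
treat next patient → 30; now {}
insert 35 → {35}
insert 27 → {35, 27}
insert 29 → {35, 29, 27}
insert 36 → {36, 35, 29, 27}
treat next patient → 36; now {35, 29, 27}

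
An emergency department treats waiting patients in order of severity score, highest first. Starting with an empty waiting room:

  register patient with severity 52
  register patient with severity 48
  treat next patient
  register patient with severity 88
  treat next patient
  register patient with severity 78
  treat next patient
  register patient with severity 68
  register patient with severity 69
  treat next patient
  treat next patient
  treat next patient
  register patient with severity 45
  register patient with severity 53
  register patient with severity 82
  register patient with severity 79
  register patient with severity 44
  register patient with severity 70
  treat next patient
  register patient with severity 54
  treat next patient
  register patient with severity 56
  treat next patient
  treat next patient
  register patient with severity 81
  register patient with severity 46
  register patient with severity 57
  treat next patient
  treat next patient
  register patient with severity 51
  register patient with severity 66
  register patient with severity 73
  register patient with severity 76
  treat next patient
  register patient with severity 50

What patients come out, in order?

[52, 88, 78, 69, 68, 48, 82, 79, 70, 56, 81, 57, 76]

insert 52 → {52}
insert 48 → {52, 48}
treat next patient → 52; now {48}
insert 88 → {88, 48}
treat next patient → 88; now {48}
insert 78 → {78, 48}
treat next patient → 78; now {48}
insert 68 → {68, 48}
insert 69 → {69, 68, 48}
treat next patient → 69; now {68, 48}
treat next patient → 68; now {48}
treat next patient → 48; now {}
insert 45 → {45}
insert 53 → {53, 45}
insert 82 → {82, 53, 45}
insert 79 → {82, 79, 53, 45}
insert 44 → {82, 79, 53, 45, 44}
insert 70 → {82, 79, 70, 53, 45, 44}
treat next patient → 82; now {79, 70, 53, 45, 44}
insert 54 → {79, 70, 54, 53, 45, 44}
treat next patient → 79; now {70, 54, 53, 45, 44}
insert 56 → {70, 56, 54, 53, 45, 44}
treat next patient → 70; now {56, 54, 53, 45, 44}
treat next patient → 56; now {54, 53, 45, 44}
insert 81 → {81, 54, 53, 45, 44}
insert 46 → {81, 54, 53, 46, 45, 44}
insert 57 → {81, 57, 54, 53, 46, 45, 44}
treat next patient → 81; now {57, 54, 53, 46, 45, 44}
treat next patient → 57; now {54, 53, 46, 45, 44}
insert 51 → {54, 53, 51, 46, 45, 44}
insert 66 → {66, 54, 53, 51, 46, 45, 44}
insert 73 → {73, 66, 54, 53, 51, 46, 45, 44}
insert 76 → {76, 73, 66, 54, 53, 51, 46, 45, 44}
treat next patient → 76; now {73, 66, 54, 53, 51, 46, 45, 44}
insert 50 → {73, 66, 54, 53, 51, 50, 46, 45, 44}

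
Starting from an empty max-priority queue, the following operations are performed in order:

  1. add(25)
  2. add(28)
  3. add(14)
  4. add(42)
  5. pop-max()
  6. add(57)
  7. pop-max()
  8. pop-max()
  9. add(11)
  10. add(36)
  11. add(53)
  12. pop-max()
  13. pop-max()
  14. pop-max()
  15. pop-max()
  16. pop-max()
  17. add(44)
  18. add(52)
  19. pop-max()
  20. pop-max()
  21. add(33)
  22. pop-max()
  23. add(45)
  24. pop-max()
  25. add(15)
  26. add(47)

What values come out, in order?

42, 57, 28, 53, 36, 25, 14, 11, 52, 44, 33, 45

insert 25 → {25}
insert 28 → {28, 25}
insert 14 → {28, 25, 14}
insert 42 → {42, 28, 25, 14}
pop-max → 42; now {28, 25, 14}
insert 57 → {57, 28, 25, 14}
pop-max → 57; now {28, 25, 14}
pop-max → 28; now {25, 14}
insert 11 → {25, 14, 11}
insert 36 → {36, 25, 14, 11}
insert 53 → {53, 36, 25, 14, 11}
pop-max → 53; now {36, 25, 14, 11}
pop-max → 36; now {25, 14, 11}
pop-max → 25; now {14, 11}
pop-max → 14; now {11}
pop-max → 11; now {}
insert 44 → {44}
insert 52 → {52, 44}
pop-max → 52; now {44}
pop-max → 44; now {}
insert 33 → {33}
pop-max → 33; now {}
insert 45 → {45}
pop-max → 45; now {}
insert 15 → {15}
insert 47 → {47, 15}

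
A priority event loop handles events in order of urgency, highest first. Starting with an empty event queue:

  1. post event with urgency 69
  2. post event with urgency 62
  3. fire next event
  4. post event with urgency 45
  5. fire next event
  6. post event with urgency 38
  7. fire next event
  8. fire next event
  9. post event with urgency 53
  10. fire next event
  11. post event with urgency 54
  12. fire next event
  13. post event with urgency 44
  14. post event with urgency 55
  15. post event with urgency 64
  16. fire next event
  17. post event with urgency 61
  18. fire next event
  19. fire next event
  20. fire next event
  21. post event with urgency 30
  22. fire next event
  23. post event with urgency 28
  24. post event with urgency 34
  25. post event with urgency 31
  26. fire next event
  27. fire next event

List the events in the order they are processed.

insert 69 → {69}
insert 62 → {69, 62}
fire next event → 69; now {62}
insert 45 → {62, 45}
fire next event → 62; now {45}
insert 38 → {45, 38}
fire next event → 45; now {38}
fire next event → 38; now {}
insert 53 → {53}
fire next event → 53; now {}
insert 54 → {54}
fire next event → 54; now {}
insert 44 → {44}
insert 55 → {55, 44}
insert 64 → {64, 55, 44}
fire next event → 64; now {55, 44}
insert 61 → {61, 55, 44}
fire next event → 61; now {55, 44}
fire next event → 55; now {44}
fire next event → 44; now {}
insert 30 → {30}
fire next event → 30; now {}
insert 28 → {28}
insert 34 → {34, 28}
insert 31 → {34, 31, 28}
fire next event → 34; now {31, 28}
fire next event → 31; now {28}

69 → 62 → 45 → 38 → 53 → 54 → 64 → 61 → 55 → 44 → 30 → 34 → 31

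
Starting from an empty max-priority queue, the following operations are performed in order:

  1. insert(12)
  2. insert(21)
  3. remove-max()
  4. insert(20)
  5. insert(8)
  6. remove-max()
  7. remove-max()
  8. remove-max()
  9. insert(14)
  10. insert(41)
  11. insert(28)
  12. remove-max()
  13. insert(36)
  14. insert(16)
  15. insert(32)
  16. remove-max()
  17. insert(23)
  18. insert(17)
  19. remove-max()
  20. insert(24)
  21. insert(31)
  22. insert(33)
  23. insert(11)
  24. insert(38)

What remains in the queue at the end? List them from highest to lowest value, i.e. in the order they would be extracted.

38, 33, 31, 28, 24, 23, 17, 16, 14, 11

insert 12 → {12}
insert 21 → {21, 12}
remove-max → 21; now {12}
insert 20 → {20, 12}
insert 8 → {20, 12, 8}
remove-max → 20; now {12, 8}
remove-max → 12; now {8}
remove-max → 8; now {}
insert 14 → {14}
insert 41 → {41, 14}
insert 28 → {41, 28, 14}
remove-max → 41; now {28, 14}
insert 36 → {36, 28, 14}
insert 16 → {36, 28, 16, 14}
insert 32 → {36, 32, 28, 16, 14}
remove-max → 36; now {32, 28, 16, 14}
insert 23 → {32, 28, 23, 16, 14}
insert 17 → {32, 28, 23, 17, 16, 14}
remove-max → 32; now {28, 23, 17, 16, 14}
insert 24 → {28, 24, 23, 17, 16, 14}
insert 31 → {31, 28, 24, 23, 17, 16, 14}
insert 33 → {33, 31, 28, 24, 23, 17, 16, 14}
insert 11 → {33, 31, 28, 24, 23, 17, 16, 14, 11}
insert 38 → {38, 33, 31, 28, 24, 23, 17, 16, 14, 11}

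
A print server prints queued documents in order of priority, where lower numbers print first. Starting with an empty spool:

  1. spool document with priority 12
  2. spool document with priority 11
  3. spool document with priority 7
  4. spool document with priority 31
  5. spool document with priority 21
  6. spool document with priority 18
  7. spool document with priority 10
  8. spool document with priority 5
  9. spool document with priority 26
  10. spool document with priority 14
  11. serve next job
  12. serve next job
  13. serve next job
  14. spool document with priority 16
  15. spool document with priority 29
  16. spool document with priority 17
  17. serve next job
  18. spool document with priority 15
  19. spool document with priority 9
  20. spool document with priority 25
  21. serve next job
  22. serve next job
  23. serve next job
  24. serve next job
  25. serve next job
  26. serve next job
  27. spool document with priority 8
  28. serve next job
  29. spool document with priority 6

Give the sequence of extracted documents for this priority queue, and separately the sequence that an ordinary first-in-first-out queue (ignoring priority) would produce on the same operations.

insert 12 → {12}
insert 11 → {11, 12}
insert 7 → {7, 11, 12}
insert 31 → {7, 11, 12, 31}
insert 21 → {7, 11, 12, 21, 31}
insert 18 → {7, 11, 12, 18, 21, 31}
insert 10 → {7, 10, 11, 12, 18, 21, 31}
insert 5 → {5, 7, 10, 11, 12, 18, 21, 31}
insert 26 → {5, 7, 10, 11, 12, 18, 21, 26, 31}
insert 14 → {5, 7, 10, 11, 12, 14, 18, 21, 26, 31}
serve next job → 5; now {7, 10, 11, 12, 14, 18, 21, 26, 31}
serve next job → 7; now {10, 11, 12, 14, 18, 21, 26, 31}
serve next job → 10; now {11, 12, 14, 18, 21, 26, 31}
insert 16 → {11, 12, 14, 16, 18, 21, 26, 31}
insert 29 → {11, 12, 14, 16, 18, 21, 26, 29, 31}
insert 17 → {11, 12, 14, 16, 17, 18, 21, 26, 29, 31}
serve next job → 11; now {12, 14, 16, 17, 18, 21, 26, 29, 31}
insert 15 → {12, 14, 15, 16, 17, 18, 21, 26, 29, 31}
insert 9 → {9, 12, 14, 15, 16, 17, 18, 21, 26, 29, 31}
insert 25 → {9, 12, 14, 15, 16, 17, 18, 21, 25, 26, 29, 31}
serve next job → 9; now {12, 14, 15, 16, 17, 18, 21, 25, 26, 29, 31}
serve next job → 12; now {14, 15, 16, 17, 18, 21, 25, 26, 29, 31}
serve next job → 14; now {15, 16, 17, 18, 21, 25, 26, 29, 31}
serve next job → 15; now {16, 17, 18, 21, 25, 26, 29, 31}
serve next job → 16; now {17, 18, 21, 25, 26, 29, 31}
serve next job → 17; now {18, 21, 25, 26, 29, 31}
insert 8 → {8, 18, 21, 25, 26, 29, 31}
serve next job → 8; now {18, 21, 25, 26, 29, 31}
insert 6 → {6, 18, 21, 25, 26, 29, 31}

priority queue: 5 → 7 → 10 → 11 → 9 → 12 → 14 → 15 → 16 → 17 → 8; FIFO queue: 12 → 11 → 7 → 31 → 21 → 18 → 10 → 5 → 26 → 14 → 16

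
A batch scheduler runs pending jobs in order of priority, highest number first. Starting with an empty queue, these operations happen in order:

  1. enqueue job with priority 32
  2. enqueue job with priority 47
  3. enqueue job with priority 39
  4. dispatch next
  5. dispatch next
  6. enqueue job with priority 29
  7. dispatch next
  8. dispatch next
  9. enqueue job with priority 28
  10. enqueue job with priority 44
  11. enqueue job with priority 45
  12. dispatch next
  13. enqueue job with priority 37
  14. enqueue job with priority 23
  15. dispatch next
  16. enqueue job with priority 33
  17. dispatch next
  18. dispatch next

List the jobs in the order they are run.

47, 39, 32, 29, 45, 44, 37, 33

insert 32 → {32}
insert 47 → {47, 32}
insert 39 → {47, 39, 32}
dispatch next → 47; now {39, 32}
dispatch next → 39; now {32}
insert 29 → {32, 29}
dispatch next → 32; now {29}
dispatch next → 29; now {}
insert 28 → {28}
insert 44 → {44, 28}
insert 45 → {45, 44, 28}
dispatch next → 45; now {44, 28}
insert 37 → {44, 37, 28}
insert 23 → {44, 37, 28, 23}
dispatch next → 44; now {37, 28, 23}
insert 33 → {37, 33, 28, 23}
dispatch next → 37; now {33, 28, 23}
dispatch next → 33; now {28, 23}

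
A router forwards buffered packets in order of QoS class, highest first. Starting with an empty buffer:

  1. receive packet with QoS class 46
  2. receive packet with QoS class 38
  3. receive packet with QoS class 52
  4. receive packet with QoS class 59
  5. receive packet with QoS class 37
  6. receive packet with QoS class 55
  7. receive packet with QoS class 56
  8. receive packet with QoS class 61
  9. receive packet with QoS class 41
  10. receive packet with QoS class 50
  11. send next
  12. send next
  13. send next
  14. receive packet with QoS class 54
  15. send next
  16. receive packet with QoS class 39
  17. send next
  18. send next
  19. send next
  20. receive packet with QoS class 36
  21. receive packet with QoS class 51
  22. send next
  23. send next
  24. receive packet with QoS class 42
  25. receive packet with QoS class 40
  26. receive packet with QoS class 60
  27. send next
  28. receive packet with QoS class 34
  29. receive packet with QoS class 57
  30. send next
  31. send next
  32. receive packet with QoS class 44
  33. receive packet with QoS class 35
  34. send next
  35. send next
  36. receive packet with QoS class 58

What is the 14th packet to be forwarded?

41

insert 46 → {46}
insert 38 → {46, 38}
insert 52 → {52, 46, 38}
insert 59 → {59, 52, 46, 38}
insert 37 → {59, 52, 46, 38, 37}
insert 55 → {59, 55, 52, 46, 38, 37}
insert 56 → {59, 56, 55, 52, 46, 38, 37}
insert 61 → {61, 59, 56, 55, 52, 46, 38, 37}
insert 41 → {61, 59, 56, 55, 52, 46, 41, 38, 37}
insert 50 → {61, 59, 56, 55, 52, 50, 46, 41, 38, 37}
send next → 61; now {59, 56, 55, 52, 50, 46, 41, 38, 37}
send next → 59; now {56, 55, 52, 50, 46, 41, 38, 37}
send next → 56; now {55, 52, 50, 46, 41, 38, 37}
insert 54 → {55, 54, 52, 50, 46, 41, 38, 37}
send next → 55; now {54, 52, 50, 46, 41, 38, 37}
insert 39 → {54, 52, 50, 46, 41, 39, 38, 37}
send next → 54; now {52, 50, 46, 41, 39, 38, 37}
send next → 52; now {50, 46, 41, 39, 38, 37}
send next → 50; now {46, 41, 39, 38, 37}
insert 36 → {46, 41, 39, 38, 37, 36}
insert 51 → {51, 46, 41, 39, 38, 37, 36}
send next → 51; now {46, 41, 39, 38, 37, 36}
send next → 46; now {41, 39, 38, 37, 36}
insert 42 → {42, 41, 39, 38, 37, 36}
insert 40 → {42, 41, 40, 39, 38, 37, 36}
insert 60 → {60, 42, 41, 40, 39, 38, 37, 36}
send next → 60; now {42, 41, 40, 39, 38, 37, 36}
insert 34 → {42, 41, 40, 39, 38, 37, 36, 34}
insert 57 → {57, 42, 41, 40, 39, 38, 37, 36, 34}
send next → 57; now {42, 41, 40, 39, 38, 37, 36, 34}
send next → 42; now {41, 40, 39, 38, 37, 36, 34}
insert 44 → {44, 41, 40, 39, 38, 37, 36, 34}
insert 35 → {44, 41, 40, 39, 38, 37, 36, 35, 34}
send next → 44; now {41, 40, 39, 38, 37, 36, 35, 34}
send next → 41; now {40, 39, 38, 37, 36, 35, 34}
insert 58 → {58, 40, 39, 38, 37, 36, 35, 34}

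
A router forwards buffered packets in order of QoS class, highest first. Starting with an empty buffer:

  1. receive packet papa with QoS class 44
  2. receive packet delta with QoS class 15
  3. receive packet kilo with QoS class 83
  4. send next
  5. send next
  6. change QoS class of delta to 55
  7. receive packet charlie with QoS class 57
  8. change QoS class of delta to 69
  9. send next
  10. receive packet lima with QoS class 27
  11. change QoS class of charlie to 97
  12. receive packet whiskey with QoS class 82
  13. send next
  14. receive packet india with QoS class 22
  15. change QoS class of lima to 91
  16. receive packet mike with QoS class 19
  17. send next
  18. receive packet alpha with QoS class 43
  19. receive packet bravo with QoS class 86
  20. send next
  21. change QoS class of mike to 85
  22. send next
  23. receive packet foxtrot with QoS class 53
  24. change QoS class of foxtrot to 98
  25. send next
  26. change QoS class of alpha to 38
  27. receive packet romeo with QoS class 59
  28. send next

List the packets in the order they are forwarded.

add papa (QoS class 44) → {papa:44}
add delta (QoS class 15) → {papa:44, delta:15}
add kilo (QoS class 83) → {kilo:83, papa:44, delta:15}
send next → kilo; now {papa:44, delta:15}
send next → papa; now {delta:15}
update delta to QoS class 55 → {delta:55}
add charlie (QoS class 57) → {charlie:57, delta:55}
update delta to QoS class 69 → {delta:69, charlie:57}
send next → delta; now {charlie:57}
add lima (QoS class 27) → {charlie:57, lima:27}
update charlie to QoS class 97 → {charlie:97, lima:27}
add whiskey (QoS class 82) → {charlie:97, whiskey:82, lima:27}
send next → charlie; now {whiskey:82, lima:27}
add india (QoS class 22) → {whiskey:82, lima:27, india:22}
update lima to QoS class 91 → {lima:91, whiskey:82, india:22}
add mike (QoS class 19) → {lima:91, whiskey:82, india:22, mike:19}
send next → lima; now {whiskey:82, india:22, mike:19}
add alpha (QoS class 43) → {whiskey:82, alpha:43, india:22, mike:19}
add bravo (QoS class 86) → {bravo:86, whiskey:82, alpha:43, india:22, mike:19}
send next → bravo; now {whiskey:82, alpha:43, india:22, mike:19}
update mike to QoS class 85 → {mike:85, whiskey:82, alpha:43, india:22}
send next → mike; now {whiskey:82, alpha:43, india:22}
add foxtrot (QoS class 53) → {whiskey:82, foxtrot:53, alpha:43, india:22}
update foxtrot to QoS class 98 → {foxtrot:98, whiskey:82, alpha:43, india:22}
send next → foxtrot; now {whiskey:82, alpha:43, india:22}
update alpha to QoS class 38 → {whiskey:82, alpha:38, india:22}
add romeo (QoS class 59) → {whiskey:82, romeo:59, alpha:38, india:22}
send next → whiskey; now {romeo:59, alpha:38, india:22}

kilo, papa, delta, charlie, lima, bravo, mike, foxtrot, whiskey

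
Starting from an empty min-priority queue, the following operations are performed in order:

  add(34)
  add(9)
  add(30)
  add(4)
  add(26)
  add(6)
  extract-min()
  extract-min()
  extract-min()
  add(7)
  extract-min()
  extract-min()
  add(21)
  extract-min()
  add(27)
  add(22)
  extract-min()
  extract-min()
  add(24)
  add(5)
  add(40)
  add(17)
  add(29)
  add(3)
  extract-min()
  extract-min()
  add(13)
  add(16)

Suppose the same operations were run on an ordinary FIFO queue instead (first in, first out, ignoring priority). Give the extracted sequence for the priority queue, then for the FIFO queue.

priority queue: 4 → 6 → 9 → 7 → 26 → 21 → 22 → 27 → 3 → 5; FIFO queue: 34 → 9 → 30 → 4 → 26 → 6 → 7 → 21 → 27 → 22

insert 34 → {34}
insert 9 → {9, 34}
insert 30 → {9, 30, 34}
insert 4 → {4, 9, 30, 34}
insert 26 → {4, 9, 26, 30, 34}
insert 6 → {4, 6, 9, 26, 30, 34}
extract-min → 4; now {6, 9, 26, 30, 34}
extract-min → 6; now {9, 26, 30, 34}
extract-min → 9; now {26, 30, 34}
insert 7 → {7, 26, 30, 34}
extract-min → 7; now {26, 30, 34}
extract-min → 26; now {30, 34}
insert 21 → {21, 30, 34}
extract-min → 21; now {30, 34}
insert 27 → {27, 30, 34}
insert 22 → {22, 27, 30, 34}
extract-min → 22; now {27, 30, 34}
extract-min → 27; now {30, 34}
insert 24 → {24, 30, 34}
insert 5 → {5, 24, 30, 34}
insert 40 → {5, 24, 30, 34, 40}
insert 17 → {5, 17, 24, 30, 34, 40}
insert 29 → {5, 17, 24, 29, 30, 34, 40}
insert 3 → {3, 5, 17, 24, 29, 30, 34, 40}
extract-min → 3; now {5, 17, 24, 29, 30, 34, 40}
extract-min → 5; now {17, 24, 29, 30, 34, 40}
insert 13 → {13, 17, 24, 29, 30, 34, 40}
insert 16 → {13, 16, 17, 24, 29, 30, 34, 40}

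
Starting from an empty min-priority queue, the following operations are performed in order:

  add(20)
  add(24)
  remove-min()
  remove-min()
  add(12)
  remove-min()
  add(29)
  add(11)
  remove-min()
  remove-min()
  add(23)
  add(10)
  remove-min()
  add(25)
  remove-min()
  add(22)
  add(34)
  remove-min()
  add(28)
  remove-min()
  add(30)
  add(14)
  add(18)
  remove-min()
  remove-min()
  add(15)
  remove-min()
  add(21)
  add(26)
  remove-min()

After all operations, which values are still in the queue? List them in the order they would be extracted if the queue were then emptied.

26, 28, 30, 34

insert 20 → {20}
insert 24 → {20, 24}
remove-min → 20; now {24}
remove-min → 24; now {}
insert 12 → {12}
remove-min → 12; now {}
insert 29 → {29}
insert 11 → {11, 29}
remove-min → 11; now {29}
remove-min → 29; now {}
insert 23 → {23}
insert 10 → {10, 23}
remove-min → 10; now {23}
insert 25 → {23, 25}
remove-min → 23; now {25}
insert 22 → {22, 25}
insert 34 → {22, 25, 34}
remove-min → 22; now {25, 34}
insert 28 → {25, 28, 34}
remove-min → 25; now {28, 34}
insert 30 → {28, 30, 34}
insert 14 → {14, 28, 30, 34}
insert 18 → {14, 18, 28, 30, 34}
remove-min → 14; now {18, 28, 30, 34}
remove-min → 18; now {28, 30, 34}
insert 15 → {15, 28, 30, 34}
remove-min → 15; now {28, 30, 34}
insert 21 → {21, 28, 30, 34}
insert 26 → {21, 26, 28, 30, 34}
remove-min → 21; now {26, 28, 30, 34}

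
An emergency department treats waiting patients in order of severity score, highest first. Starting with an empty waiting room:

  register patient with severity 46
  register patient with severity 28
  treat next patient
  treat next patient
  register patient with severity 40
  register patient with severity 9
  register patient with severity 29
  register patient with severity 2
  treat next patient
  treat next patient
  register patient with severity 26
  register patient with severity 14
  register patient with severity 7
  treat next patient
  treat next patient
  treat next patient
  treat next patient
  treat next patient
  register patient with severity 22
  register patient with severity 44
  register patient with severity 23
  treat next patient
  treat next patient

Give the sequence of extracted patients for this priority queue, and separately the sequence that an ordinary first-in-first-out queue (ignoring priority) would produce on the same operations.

priority queue: 46 → 28 → 40 → 29 → 26 → 14 → 9 → 7 → 2 → 44 → 23; FIFO queue: [46, 28, 40, 9, 29, 2, 26, 14, 7, 22, 44]

insert 46 → {46}
insert 28 → {46, 28}
treat next patient → 46; now {28}
treat next patient → 28; now {}
insert 40 → {40}
insert 9 → {40, 9}
insert 29 → {40, 29, 9}
insert 2 → {40, 29, 9, 2}
treat next patient → 40; now {29, 9, 2}
treat next patient → 29; now {9, 2}
insert 26 → {26, 9, 2}
insert 14 → {26, 14, 9, 2}
insert 7 → {26, 14, 9, 7, 2}
treat next patient → 26; now {14, 9, 7, 2}
treat next patient → 14; now {9, 7, 2}
treat next patient → 9; now {7, 2}
treat next patient → 7; now {2}
treat next patient → 2; now {}
insert 22 → {22}
insert 44 → {44, 22}
insert 23 → {44, 23, 22}
treat next patient → 44; now {23, 22}
treat next patient → 23; now {22}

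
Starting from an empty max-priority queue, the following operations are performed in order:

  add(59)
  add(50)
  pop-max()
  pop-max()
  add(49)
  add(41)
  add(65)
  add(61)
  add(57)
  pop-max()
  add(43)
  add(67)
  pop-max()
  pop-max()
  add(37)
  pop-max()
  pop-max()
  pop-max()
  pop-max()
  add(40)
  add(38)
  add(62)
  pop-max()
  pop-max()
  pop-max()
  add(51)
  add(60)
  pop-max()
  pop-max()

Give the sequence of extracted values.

59 → 50 → 65 → 67 → 61 → 57 → 49 → 43 → 41 → 62 → 40 → 38 → 60 → 51

insert 59 → {59}
insert 50 → {59, 50}
pop-max → 59; now {50}
pop-max → 50; now {}
insert 49 → {49}
insert 41 → {49, 41}
insert 65 → {65, 49, 41}
insert 61 → {65, 61, 49, 41}
insert 57 → {65, 61, 57, 49, 41}
pop-max → 65; now {61, 57, 49, 41}
insert 43 → {61, 57, 49, 43, 41}
insert 67 → {67, 61, 57, 49, 43, 41}
pop-max → 67; now {61, 57, 49, 43, 41}
pop-max → 61; now {57, 49, 43, 41}
insert 37 → {57, 49, 43, 41, 37}
pop-max → 57; now {49, 43, 41, 37}
pop-max → 49; now {43, 41, 37}
pop-max → 43; now {41, 37}
pop-max → 41; now {37}
insert 40 → {40, 37}
insert 38 → {40, 38, 37}
insert 62 → {62, 40, 38, 37}
pop-max → 62; now {40, 38, 37}
pop-max → 40; now {38, 37}
pop-max → 38; now {37}
insert 51 → {51, 37}
insert 60 → {60, 51, 37}
pop-max → 60; now {51, 37}
pop-max → 51; now {37}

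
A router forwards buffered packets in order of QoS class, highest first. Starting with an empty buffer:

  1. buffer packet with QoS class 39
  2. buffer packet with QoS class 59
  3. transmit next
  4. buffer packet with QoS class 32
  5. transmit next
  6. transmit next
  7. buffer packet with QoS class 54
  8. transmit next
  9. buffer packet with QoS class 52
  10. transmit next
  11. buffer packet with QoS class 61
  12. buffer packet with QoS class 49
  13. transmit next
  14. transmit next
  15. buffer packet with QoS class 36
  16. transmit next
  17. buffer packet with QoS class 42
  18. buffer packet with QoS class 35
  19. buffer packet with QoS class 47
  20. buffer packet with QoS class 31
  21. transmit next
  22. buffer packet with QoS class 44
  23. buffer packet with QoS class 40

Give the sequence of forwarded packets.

insert 39 → {39}
insert 59 → {59, 39}
transmit next → 59; now {39}
insert 32 → {39, 32}
transmit next → 39; now {32}
transmit next → 32; now {}
insert 54 → {54}
transmit next → 54; now {}
insert 52 → {52}
transmit next → 52; now {}
insert 61 → {61}
insert 49 → {61, 49}
transmit next → 61; now {49}
transmit next → 49; now {}
insert 36 → {36}
transmit next → 36; now {}
insert 42 → {42}
insert 35 → {42, 35}
insert 47 → {47, 42, 35}
insert 31 → {47, 42, 35, 31}
transmit next → 47; now {42, 35, 31}
insert 44 → {44, 42, 35, 31}
insert 40 → {44, 42, 40, 35, 31}

[59, 39, 32, 54, 52, 61, 49, 36, 47]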